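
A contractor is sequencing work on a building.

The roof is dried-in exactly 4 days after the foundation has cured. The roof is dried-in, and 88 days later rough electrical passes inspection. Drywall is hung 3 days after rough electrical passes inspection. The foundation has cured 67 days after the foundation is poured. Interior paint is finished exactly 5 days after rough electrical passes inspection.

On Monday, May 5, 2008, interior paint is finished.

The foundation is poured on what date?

Interior paint is finished: May 5, 2008.
Rough electrical passes inspection: May 5, 2008 − 5 days = Apr 30, 2008.
The roof is dried-in: Apr 30, 2008 − 88 days = Feb 2, 2008.
The foundation has cured: Feb 2, 2008 − 4 days = Jan 29, 2008.
The foundation is poured: Jan 29, 2008 − 67 days = Nov 23, 2007.

Friday, November 23, 2007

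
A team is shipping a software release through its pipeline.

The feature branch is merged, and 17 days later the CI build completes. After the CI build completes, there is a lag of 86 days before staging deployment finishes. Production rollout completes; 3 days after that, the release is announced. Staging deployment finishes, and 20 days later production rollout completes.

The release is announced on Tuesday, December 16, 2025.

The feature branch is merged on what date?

Tuesday, August 12, 2025

The release is announced: Dec 16, 2025.
Production rollout completes: Dec 16, 2025 − 3 days = Dec 13, 2025.
Staging deployment finishes: Dec 13, 2025 − 20 days = Nov 23, 2025.
The CI build completes: Nov 23, 2025 − 86 days = Aug 29, 2025.
The feature branch is merged: Aug 29, 2025 − 17 days = Aug 12, 2025.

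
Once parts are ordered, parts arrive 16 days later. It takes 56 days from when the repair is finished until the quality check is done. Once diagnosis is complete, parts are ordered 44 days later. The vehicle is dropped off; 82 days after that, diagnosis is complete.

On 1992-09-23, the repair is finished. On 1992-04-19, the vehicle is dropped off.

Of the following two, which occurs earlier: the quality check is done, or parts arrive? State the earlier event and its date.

The repair is finished: Sep 23, 1992.
The quality check is done: Sep 23, 1992 + 56 days = Nov 18, 1992.
The vehicle is dropped off: Apr 19, 1992.
Diagnosis is complete: Apr 19, 1992 + 82 days = Jul 10, 1992.
Parts are ordered: Jul 10, 1992 + 44 days = Aug 23, 1992.
Parts arrive: Aug 23, 1992 + 16 days = Sep 8, 1992.
Comparing: the quality check is done on Nov 18, 1992 vs parts arrive on Sep 8, 1992. Earlier: parts arrive.

Parts arrive — 1992-09-08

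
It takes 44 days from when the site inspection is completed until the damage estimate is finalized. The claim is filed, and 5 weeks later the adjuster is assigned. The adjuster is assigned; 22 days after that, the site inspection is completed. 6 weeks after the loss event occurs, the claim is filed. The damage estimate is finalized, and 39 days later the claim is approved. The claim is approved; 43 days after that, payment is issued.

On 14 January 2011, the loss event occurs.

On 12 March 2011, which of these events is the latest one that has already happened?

The claim is filed

The loss event occurs: Jan 14, 2011.
The claim is filed: Jan 14, 2011 + 6 weeks = Feb 25, 2011.
The adjuster is assigned: Feb 25, 2011 + 5 weeks = Apr 1, 2011.
The site inspection is completed: Apr 1, 2011 + 22 days = Apr 23, 2011.
The damage estimate is finalized: Apr 23, 2011 + 44 days = Jun 6, 2011.
The claim is approved: Jun 6, 2011 + 39 days = Jul 15, 2011.
Payment is issued: Jul 15, 2011 + 43 days = Aug 27, 2011.
Mar 12, 2011 falls between when the claim is filed (Feb 25, 2011) and when the adjuster is assigned (Apr 1, 2011).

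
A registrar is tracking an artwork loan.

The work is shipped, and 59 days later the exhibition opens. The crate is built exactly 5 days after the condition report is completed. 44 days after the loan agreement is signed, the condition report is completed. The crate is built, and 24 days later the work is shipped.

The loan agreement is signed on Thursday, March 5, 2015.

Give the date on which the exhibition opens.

The loan agreement is signed: Mar 5, 2015.
The condition report is completed: Mar 5, 2015 + 44 days = Apr 18, 2015.
The crate is built: Apr 18, 2015 + 5 days = Apr 23, 2015.
The work is shipped: Apr 23, 2015 + 24 days = May 17, 2015.
The exhibition opens: May 17, 2015 + 59 days = Jul 15, 2015.

Wednesday, July 15, 2015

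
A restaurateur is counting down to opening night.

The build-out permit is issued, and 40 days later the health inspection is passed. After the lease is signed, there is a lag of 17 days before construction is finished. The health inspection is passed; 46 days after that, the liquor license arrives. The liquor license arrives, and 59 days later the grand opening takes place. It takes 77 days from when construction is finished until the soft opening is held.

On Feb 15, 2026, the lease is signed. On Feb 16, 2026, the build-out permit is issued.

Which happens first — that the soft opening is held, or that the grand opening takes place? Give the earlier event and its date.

The soft opening is held — May 20, 2026

The lease is signed: Feb 15, 2026.
Construction is finished: Feb 15, 2026 + 17 days = Mar 4, 2026.
The soft opening is held: Mar 4, 2026 + 77 days = May 20, 2026.
The build-out permit is issued: Feb 16, 2026.
The health inspection is passed: Feb 16, 2026 + 40 days = Mar 28, 2026.
The liquor license arrives: Mar 28, 2026 + 46 days = May 13, 2026.
The grand opening takes place: May 13, 2026 + 59 days = Jul 11, 2026.
Comparing: the soft opening is held on May 20, 2026 vs the grand opening takes place on Jul 11, 2026. Earlier: the soft opening is held.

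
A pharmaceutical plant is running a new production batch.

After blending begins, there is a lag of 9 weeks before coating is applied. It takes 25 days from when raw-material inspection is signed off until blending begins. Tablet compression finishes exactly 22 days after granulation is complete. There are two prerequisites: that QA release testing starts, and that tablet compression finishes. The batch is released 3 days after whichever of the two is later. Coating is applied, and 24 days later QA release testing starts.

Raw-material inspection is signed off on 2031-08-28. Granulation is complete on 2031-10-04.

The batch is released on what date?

Raw-material inspection is signed off: Aug 28, 2031.
Blending begins: Aug 28, 2031 + 25 days = Sep 22, 2031.
Coating is applied: Sep 22, 2031 + 9 weeks = Nov 24, 2031.
QA release testing starts: Nov 24, 2031 + 24 days = Dec 18, 2031.
Granulation is complete: Oct 4, 2031.
Tablet compression finishes: Oct 4, 2031 + 22 days = Oct 26, 2031.
Both prerequisites met — QA release testing starts (Dec 18, 2031), tablet compression finishes (Oct 26, 2031); the later is Dec 18, 2031.
The batch is released: Dec 18, 2031 + 3 days = Dec 21, 2031.

2031-12-21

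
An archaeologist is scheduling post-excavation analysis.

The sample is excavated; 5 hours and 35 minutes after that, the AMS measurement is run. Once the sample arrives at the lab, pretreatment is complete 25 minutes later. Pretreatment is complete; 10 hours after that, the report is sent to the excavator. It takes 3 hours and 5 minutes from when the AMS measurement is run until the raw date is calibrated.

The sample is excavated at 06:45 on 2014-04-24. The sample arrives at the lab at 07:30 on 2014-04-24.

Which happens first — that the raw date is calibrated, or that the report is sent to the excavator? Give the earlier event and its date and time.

The sample is excavated: 06:45 Apr 24, 2014.
The AMS measurement is run: 06:45 Apr 24, 2014 + 5h35m = 12:20 Apr 24, 2014.
The raw date is calibrated: 12:20 Apr 24, 2014 + 3h05m = 15:25 Apr 24, 2014.
The sample arrives at the lab: 07:30 Apr 24, 2014.
Pretreatment is complete: 07:30 Apr 24, 2014 + 25m = 07:55 Apr 24, 2014.
The report is sent to the excavator: 07:55 Apr 24, 2014 + 10h = 17:55 Apr 24, 2014.
Comparing: the raw date is calibrated at 15:25 Apr 24, 2014 vs the report is sent to the excavator at 17:55 Apr 24, 2014. Earlier: the raw date is calibrated.

The raw date is calibrated — 15:25 on 2014-04-24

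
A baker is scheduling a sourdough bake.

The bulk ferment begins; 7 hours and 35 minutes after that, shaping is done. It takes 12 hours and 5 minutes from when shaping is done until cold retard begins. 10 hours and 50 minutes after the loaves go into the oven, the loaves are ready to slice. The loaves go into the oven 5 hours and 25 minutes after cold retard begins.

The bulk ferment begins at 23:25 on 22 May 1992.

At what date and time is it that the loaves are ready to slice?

11:20 on 24 May 1992

The bulk ferment begins: 23:25 May 22, 1992.
Shaping is done: 23:25 May 22, 1992 + 7h35m = 07:00 May 23, 1992.
Cold retard begins: 07:00 May 23, 1992 + 12h05m = 19:05 May 23, 1992.
The loaves go into the oven: 19:05 May 23, 1992 + 5h25m = 00:30 May 24, 1992.
The loaves are ready to slice: 00:30 May 24, 1992 + 10h50m = 11:20 May 24, 1992.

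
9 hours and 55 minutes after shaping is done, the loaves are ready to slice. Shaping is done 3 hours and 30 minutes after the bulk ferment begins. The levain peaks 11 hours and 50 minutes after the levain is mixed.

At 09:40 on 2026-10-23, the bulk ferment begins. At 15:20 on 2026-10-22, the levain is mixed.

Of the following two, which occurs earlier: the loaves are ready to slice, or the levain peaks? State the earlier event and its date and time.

The bulk ferment begins: 09:40 Oct 23, 2026.
Shaping is done: 09:40 Oct 23, 2026 + 3h30m = 13:10 Oct 23, 2026.
The loaves are ready to slice: 13:10 Oct 23, 2026 + 9h55m = 23:05 Oct 23, 2026.
The levain is mixed: 15:20 Oct 22, 2026.
The levain peaks: 15:20 Oct 22, 2026 + 11h50m = 03:10 Oct 23, 2026.
Comparing: the loaves are ready to slice at 23:05 Oct 23, 2026 vs the levain peaks at 03:10 Oct 23, 2026. Earlier: the levain peaks.

The levain peaks — 03:10 on 2026-10-23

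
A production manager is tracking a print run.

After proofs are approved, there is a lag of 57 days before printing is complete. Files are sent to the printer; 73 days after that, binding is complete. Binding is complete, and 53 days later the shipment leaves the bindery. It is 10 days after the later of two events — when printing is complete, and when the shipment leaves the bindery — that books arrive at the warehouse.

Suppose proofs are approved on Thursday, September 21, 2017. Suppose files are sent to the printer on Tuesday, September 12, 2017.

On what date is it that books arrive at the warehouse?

Friday, January 26, 2018

Proofs are approved: Sep 21, 2017.
Printing is complete: Sep 21, 2017 + 57 days = Nov 17, 2017.
Files are sent to the printer: Sep 12, 2017.
Binding is complete: Sep 12, 2017 + 73 days = Nov 24, 2017.
The shipment leaves the bindery: Nov 24, 2017 + 53 days = Jan 16, 2018.
Both prerequisites met — printing is complete (Nov 17, 2017), the shipment leaves the bindery (Jan 16, 2018); the later is Jan 16, 2018.
Books arrive at the warehouse: Jan 16, 2018 + 10 days = Jan 26, 2018.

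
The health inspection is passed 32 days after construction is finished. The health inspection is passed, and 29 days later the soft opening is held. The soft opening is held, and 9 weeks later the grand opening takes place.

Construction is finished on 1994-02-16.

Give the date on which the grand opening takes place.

1994-06-20

Construction is finished: Feb 16, 1994.
The health inspection is passed: Feb 16, 1994 + 32 days = Mar 20, 1994.
The soft opening is held: Mar 20, 1994 + 29 days = Apr 18, 1994.
The grand opening takes place: Apr 18, 1994 + 9 weeks = Jun 20, 1994.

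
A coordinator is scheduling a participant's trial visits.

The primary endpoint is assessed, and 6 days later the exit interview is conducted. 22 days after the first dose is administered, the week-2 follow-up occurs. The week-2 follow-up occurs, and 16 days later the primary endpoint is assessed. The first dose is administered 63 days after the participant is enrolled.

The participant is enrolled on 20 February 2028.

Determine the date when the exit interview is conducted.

The participant is enrolled: Feb 20, 2028.
The first dose is administered: Feb 20, 2028 + 63 days = Apr 23, 2028.
The week-2 follow-up occurs: Apr 23, 2028 + 22 days = May 15, 2028.
The primary endpoint is assessed: May 15, 2028 + 16 days = May 31, 2028.
The exit interview is conducted: May 31, 2028 + 6 days = Jun 6, 2028.

6 June 2028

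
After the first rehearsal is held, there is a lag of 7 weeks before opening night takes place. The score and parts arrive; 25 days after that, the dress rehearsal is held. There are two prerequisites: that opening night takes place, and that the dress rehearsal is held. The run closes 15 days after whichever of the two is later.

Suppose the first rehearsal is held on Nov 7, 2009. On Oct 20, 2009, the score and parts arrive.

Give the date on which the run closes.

Jan 10, 2010

The first rehearsal is held: Nov 7, 2009.
Opening night takes place: Nov 7, 2009 + 7 weeks = Dec 26, 2009.
The score and parts arrive: Oct 20, 2009.
The dress rehearsal is held: Oct 20, 2009 + 25 days = Nov 14, 2009.
Both prerequisites met — opening night takes place (Dec 26, 2009), the dress rehearsal is held (Nov 14, 2009); the later is Dec 26, 2009.
The run closes: Dec 26, 2009 + 15 days = Jan 10, 2010.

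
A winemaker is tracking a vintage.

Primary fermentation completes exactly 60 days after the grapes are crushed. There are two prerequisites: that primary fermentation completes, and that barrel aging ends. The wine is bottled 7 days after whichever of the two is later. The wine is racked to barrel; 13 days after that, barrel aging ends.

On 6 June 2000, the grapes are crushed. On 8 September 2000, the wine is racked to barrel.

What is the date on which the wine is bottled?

The grapes are crushed: Jun 6, 2000.
Primary fermentation completes: Jun 6, 2000 + 60 days = Aug 5, 2000.
The wine is racked to barrel: Sep 8, 2000.
Barrel aging ends: Sep 8, 2000 + 13 days = Sep 21, 2000.
Both prerequisites met — primary fermentation completes (Aug 5, 2000), barrel aging ends (Sep 21, 2000); the later is Sep 21, 2000.
The wine is bottled: Sep 21, 2000 + 7 days = Sep 28, 2000.

28 September 2000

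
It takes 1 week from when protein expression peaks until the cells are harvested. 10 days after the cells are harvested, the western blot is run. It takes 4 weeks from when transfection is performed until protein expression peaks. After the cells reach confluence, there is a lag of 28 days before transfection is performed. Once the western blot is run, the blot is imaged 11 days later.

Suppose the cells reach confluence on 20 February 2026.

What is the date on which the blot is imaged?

The cells reach confluence: Feb 20, 2026.
Transfection is performed: Feb 20, 2026 + 28 days = Mar 20, 2026.
Protein expression peaks: Mar 20, 2026 + 4 weeks = Apr 17, 2026.
The cells are harvested: Apr 17, 2026 + 1 week = Apr 24, 2026.
The western blot is run: Apr 24, 2026 + 10 days = May 4, 2026.
The blot is imaged: May 4, 2026 + 11 days = May 15, 2026.

15 May 2026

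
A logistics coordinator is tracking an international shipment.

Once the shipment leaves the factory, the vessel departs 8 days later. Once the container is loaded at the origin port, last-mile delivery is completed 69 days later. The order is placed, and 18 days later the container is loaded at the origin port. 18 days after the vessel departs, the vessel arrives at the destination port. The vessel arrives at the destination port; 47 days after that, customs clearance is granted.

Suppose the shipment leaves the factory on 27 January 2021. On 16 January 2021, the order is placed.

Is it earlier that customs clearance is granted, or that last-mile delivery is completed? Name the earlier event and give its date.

The shipment leaves the factory: Jan 27, 2021.
The vessel departs: Jan 27, 2021 + 8 days = Feb 4, 2021.
The vessel arrives at the destination port: Feb 4, 2021 + 18 days = Feb 22, 2021.
Customs clearance is granted: Feb 22, 2021 + 47 days = Apr 10, 2021.
The order is placed: Jan 16, 2021.
The container is loaded at the origin port: Jan 16, 2021 + 18 days = Feb 3, 2021.
Last-mile delivery is completed: Feb 3, 2021 + 69 days = Apr 13, 2021.
Comparing: customs clearance is granted on Apr 10, 2021 vs last-mile delivery is completed on Apr 13, 2021. Earlier: customs clearance is granted.

Customs clearance is granted — 10 April 2021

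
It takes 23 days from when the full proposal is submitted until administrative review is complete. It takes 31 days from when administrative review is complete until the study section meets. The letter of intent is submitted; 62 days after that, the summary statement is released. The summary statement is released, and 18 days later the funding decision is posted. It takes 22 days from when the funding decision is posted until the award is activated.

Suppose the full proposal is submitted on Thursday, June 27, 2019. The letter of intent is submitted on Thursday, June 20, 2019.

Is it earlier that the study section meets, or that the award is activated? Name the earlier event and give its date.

The full proposal is submitted: Jun 27, 2019.
Administrative review is complete: Jun 27, 2019 + 23 days = Jul 20, 2019.
The study section meets: Jul 20, 2019 + 31 days = Aug 20, 2019.
The letter of intent is submitted: Jun 20, 2019.
The summary statement is released: Jun 20, 2019 + 62 days = Aug 21, 2019.
The funding decision is posted: Aug 21, 2019 + 18 days = Sep 8, 2019.
The award is activated: Sep 8, 2019 + 22 days = Sep 30, 2019.
Comparing: the study section meets on Aug 20, 2019 vs the award is activated on Sep 30, 2019. Earlier: the study section meets.

The study section meets — Tuesday, August 20, 2019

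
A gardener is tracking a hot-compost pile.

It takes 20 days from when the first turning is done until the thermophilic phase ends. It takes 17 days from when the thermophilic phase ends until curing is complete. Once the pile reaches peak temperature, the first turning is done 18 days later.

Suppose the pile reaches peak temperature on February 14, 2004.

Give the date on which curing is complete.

April 9, 2004

The pile reaches peak temperature: Feb 14, 2004.
The first turning is done: Feb 14, 2004 + 18 days = Mar 3, 2004.
The thermophilic phase ends: Mar 3, 2004 + 20 days = Mar 23, 2004.
Curing is complete: Mar 23, 2004 + 17 days = Apr 9, 2004.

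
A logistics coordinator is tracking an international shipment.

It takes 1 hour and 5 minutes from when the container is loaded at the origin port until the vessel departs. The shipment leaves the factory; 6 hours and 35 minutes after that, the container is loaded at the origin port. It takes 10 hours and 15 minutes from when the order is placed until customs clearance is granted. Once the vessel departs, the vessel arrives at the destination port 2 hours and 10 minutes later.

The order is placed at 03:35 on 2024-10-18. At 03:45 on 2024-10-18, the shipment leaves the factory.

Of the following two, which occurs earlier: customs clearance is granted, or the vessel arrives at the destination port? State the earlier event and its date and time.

The vessel arrives at the destination port — 13:35 on 2024-10-18

The order is placed: 03:35 Oct 18, 2024.
Customs clearance is granted: 03:35 Oct 18, 2024 + 10h15m = 13:50 Oct 18, 2024.
The shipment leaves the factory: 03:45 Oct 18, 2024.
The container is loaded at the origin port: 03:45 Oct 18, 2024 + 6h35m = 10:20 Oct 18, 2024.
The vessel departs: 10:20 Oct 18, 2024 + 1h05m = 11:25 Oct 18, 2024.
The vessel arrives at the destination port: 11:25 Oct 18, 2024 + 2h10m = 13:35 Oct 18, 2024.
Comparing: customs clearance is granted at 13:50 Oct 18, 2024 vs the vessel arrives at the destination port at 13:35 Oct 18, 2024. Earlier: the vessel arrives at the destination port.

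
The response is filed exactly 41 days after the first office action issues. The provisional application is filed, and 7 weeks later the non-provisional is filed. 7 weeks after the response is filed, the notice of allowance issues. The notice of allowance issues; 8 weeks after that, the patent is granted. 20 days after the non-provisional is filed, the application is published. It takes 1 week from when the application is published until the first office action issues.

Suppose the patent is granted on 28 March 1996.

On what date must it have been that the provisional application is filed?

19 August 1995

The patent is granted: Mar 28, 1996.
The notice of allowance issues: Mar 28, 1996 − 8 weeks = Feb 1, 1996.
The response is filed: Feb 1, 1996 − 7 weeks = Dec 14, 1995.
The first office action issues: Dec 14, 1995 − 41 days = Nov 3, 1995.
The application is published: Nov 3, 1995 − 1 week = Oct 27, 1995.
The non-provisional is filed: Oct 27, 1995 − 20 days = Oct 7, 1995.
The provisional application is filed: Oct 7, 1995 − 7 weeks = Aug 19, 1995.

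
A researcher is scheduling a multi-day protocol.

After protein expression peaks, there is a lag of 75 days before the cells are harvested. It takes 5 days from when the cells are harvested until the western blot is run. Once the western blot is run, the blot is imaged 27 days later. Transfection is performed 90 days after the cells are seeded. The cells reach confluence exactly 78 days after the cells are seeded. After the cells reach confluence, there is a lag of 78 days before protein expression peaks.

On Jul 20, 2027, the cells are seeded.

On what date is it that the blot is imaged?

The cells are seeded: Jul 20, 2027.
The cells reach confluence: Jul 20, 2027 + 78 days = Oct 6, 2027.
Protein expression peaks: Oct 6, 2027 + 78 days = Dec 23, 2027.
The cells are harvested: Dec 23, 2027 + 75 days = Mar 7, 2028.
The western blot is run: Mar 7, 2028 + 5 days = Mar 12, 2028.
The blot is imaged: Mar 12, 2028 + 27 days = Apr 8, 2028.

Apr 8, 2028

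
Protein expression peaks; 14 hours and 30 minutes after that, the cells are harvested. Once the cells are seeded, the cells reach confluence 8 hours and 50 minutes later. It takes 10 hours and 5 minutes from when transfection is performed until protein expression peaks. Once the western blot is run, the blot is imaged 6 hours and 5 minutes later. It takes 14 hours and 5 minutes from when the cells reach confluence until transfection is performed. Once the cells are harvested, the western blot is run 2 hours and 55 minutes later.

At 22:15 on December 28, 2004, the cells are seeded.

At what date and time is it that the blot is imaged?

The cells are seeded: 22:15 Dec 28, 2004.
The cells reach confluence: 22:15 Dec 28, 2004 + 8h50m = 07:05 Dec 29, 2004.
Transfection is performed: 07:05 Dec 29, 2004 + 14h05m = 21:10 Dec 29, 2004.
Protein expression peaks: 21:10 Dec 29, 2004 + 10h05m = 07:15 Dec 30, 2004.
The cells are harvested: 07:15 Dec 30, 2004 + 14h30m = 21:45 Dec 30, 2004.
The western blot is run: 21:45 Dec 30, 2004 + 2h55m = 00:40 Dec 31, 2004.
The blot is imaged: 00:40 Dec 31, 2004 + 6h05m = 06:45 Dec 31, 2004.

06:45 on December 31, 2004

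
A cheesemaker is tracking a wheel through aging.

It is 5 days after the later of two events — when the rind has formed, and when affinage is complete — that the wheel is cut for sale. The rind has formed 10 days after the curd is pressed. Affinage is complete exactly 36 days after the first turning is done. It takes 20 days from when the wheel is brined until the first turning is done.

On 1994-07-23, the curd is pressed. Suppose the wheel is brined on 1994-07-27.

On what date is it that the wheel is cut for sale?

1994-09-26

The curd is pressed: Jul 23, 1994.
The rind has formed: Jul 23, 1994 + 10 days = Aug 2, 1994.
The wheel is brined: Jul 27, 1994.
The first turning is done: Jul 27, 1994 + 20 days = Aug 16, 1994.
Affinage is complete: Aug 16, 1994 + 36 days = Sep 21, 1994.
Both prerequisites met — the rind has formed (Aug 2, 1994), affinage is complete (Sep 21, 1994); the later is Sep 21, 1994.
The wheel is cut for sale: Sep 21, 1994 + 5 days = Sep 26, 1994.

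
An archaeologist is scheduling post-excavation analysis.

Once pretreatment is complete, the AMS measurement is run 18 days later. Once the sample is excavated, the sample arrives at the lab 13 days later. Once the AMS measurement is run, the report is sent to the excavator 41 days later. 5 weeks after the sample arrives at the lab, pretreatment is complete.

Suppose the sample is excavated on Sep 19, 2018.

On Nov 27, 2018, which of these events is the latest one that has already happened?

The AMS measurement is run

The sample is excavated: Sep 19, 2018.
The sample arrives at the lab: Sep 19, 2018 + 13 days = Oct 2, 2018.
Pretreatment is complete: Oct 2, 2018 + 5 weeks = Nov 6, 2018.
The AMS measurement is run: Nov 6, 2018 + 18 days = Nov 24, 2018.
The report is sent to the excavator: Nov 24, 2018 + 41 days = Jan 4, 2019.
Nov 27, 2018 falls between when the AMS measurement is run (Nov 24, 2018) and when the report is sent to the excavator (Jan 4, 2019).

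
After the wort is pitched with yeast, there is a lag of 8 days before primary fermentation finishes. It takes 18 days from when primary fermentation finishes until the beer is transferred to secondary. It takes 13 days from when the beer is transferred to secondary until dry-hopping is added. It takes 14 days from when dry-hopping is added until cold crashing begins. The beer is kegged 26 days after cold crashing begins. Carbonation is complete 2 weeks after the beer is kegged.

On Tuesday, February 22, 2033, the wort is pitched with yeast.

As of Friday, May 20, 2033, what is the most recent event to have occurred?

The beer is kegged

The wort is pitched with yeast: Feb 22, 2033.
Primary fermentation finishes: Feb 22, 2033 + 8 days = Mar 2, 2033.
The beer is transferred to secondary: Mar 2, 2033 + 18 days = Mar 20, 2033.
Dry-hopping is added: Mar 20, 2033 + 13 days = Apr 2, 2033.
Cold crashing begins: Apr 2, 2033 + 14 days = Apr 16, 2033.
The beer is kegged: Apr 16, 2033 + 26 days = May 12, 2033.
Carbonation is complete: May 12, 2033 + 2 weeks = May 26, 2033.
May 20, 2033 falls between when the beer is kegged (May 12, 2033) and when carbonation is complete (May 26, 2033).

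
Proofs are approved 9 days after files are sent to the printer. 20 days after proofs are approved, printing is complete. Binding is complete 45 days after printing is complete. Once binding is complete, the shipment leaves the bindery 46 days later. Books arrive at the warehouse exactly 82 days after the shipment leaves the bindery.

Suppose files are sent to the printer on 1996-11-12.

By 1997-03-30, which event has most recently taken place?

The shipment leaves the bindery

Files are sent to the printer: Nov 12, 1996.
Proofs are approved: Nov 12, 1996 + 9 days = Nov 21, 1996.
Printing is complete: Nov 21, 1996 + 20 days = Dec 11, 1996.
Binding is complete: Dec 11, 1996 + 45 days = Jan 25, 1997.
The shipment leaves the bindery: Jan 25, 1997 + 46 days = Mar 12, 1997.
Books arrive at the warehouse: Mar 12, 1997 + 82 days = Jun 2, 1997.
Mar 30, 1997 falls between when the shipment leaves the bindery (Mar 12, 1997) and when books arrive at the warehouse (Jun 2, 1997).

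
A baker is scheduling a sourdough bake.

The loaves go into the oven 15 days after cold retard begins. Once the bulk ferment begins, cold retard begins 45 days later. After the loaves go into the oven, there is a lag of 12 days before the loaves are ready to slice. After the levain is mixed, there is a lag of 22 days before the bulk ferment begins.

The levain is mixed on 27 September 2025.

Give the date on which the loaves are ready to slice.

30 December 2025

The levain is mixed: Sep 27, 2025.
The bulk ferment begins: Sep 27, 2025 + 22 days = Oct 19, 2025.
Cold retard begins: Oct 19, 2025 + 45 days = Dec 3, 2025.
The loaves go into the oven: Dec 3, 2025 + 15 days = Dec 18, 2025.
The loaves are ready to slice: Dec 18, 2025 + 12 days = Dec 30, 2025.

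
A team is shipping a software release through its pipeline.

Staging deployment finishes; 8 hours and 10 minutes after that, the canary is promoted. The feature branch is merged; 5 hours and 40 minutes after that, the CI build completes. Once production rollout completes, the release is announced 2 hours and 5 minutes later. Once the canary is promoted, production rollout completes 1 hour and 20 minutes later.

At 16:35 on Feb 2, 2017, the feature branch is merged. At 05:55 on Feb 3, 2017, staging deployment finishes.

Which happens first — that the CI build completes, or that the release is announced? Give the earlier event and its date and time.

The feature branch is merged: 16:35 Feb 2, 2017.
The CI build completes: 16:35 Feb 2, 2017 + 5h40m = 22:15 Feb 2, 2017.
Staging deployment finishes: 05:55 Feb 3, 2017.
The canary is promoted: 05:55 Feb 3, 2017 + 8h10m = 14:05 Feb 3, 2017.
Production rollout completes: 14:05 Feb 3, 2017 + 1h20m = 15:25 Feb 3, 2017.
The release is announced: 15:25 Feb 3, 2017 + 2h05m = 17:30 Feb 3, 2017.
Comparing: the CI build completes at 22:15 Feb 2, 2017 vs the release is announced at 17:30 Feb 3, 2017. Earlier: the CI build completes.

The CI build completes — 22:15 on Feb 2, 2017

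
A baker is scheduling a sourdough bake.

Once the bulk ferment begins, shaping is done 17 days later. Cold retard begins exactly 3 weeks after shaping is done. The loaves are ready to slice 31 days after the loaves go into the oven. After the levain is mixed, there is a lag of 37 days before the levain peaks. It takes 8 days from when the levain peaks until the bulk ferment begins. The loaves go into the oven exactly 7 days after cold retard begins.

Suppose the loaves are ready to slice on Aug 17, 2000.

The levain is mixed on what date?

The loaves are ready to slice: Aug 17, 2000.
The loaves go into the oven: Aug 17, 2000 − 31 days = Jul 17, 2000.
Cold retard begins: Jul 17, 2000 − 7 days = Jul 10, 2000.
Shaping is done: Jul 10, 2000 − 3 weeks = Jun 19, 2000.
The bulk ferment begins: Jun 19, 2000 − 17 days = Jun 2, 2000.
The levain peaks: Jun 2, 2000 − 8 days = May 25, 2000.
The levain is mixed: May 25, 2000 − 37 days = Apr 18, 2000.

Apr 18, 2000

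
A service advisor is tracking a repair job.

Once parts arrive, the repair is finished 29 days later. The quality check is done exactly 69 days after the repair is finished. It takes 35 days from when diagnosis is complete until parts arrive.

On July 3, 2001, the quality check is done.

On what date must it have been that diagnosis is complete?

February 20, 2001

The quality check is done: Jul 3, 2001.
The repair is finished: Jul 3, 2001 − 69 days = Apr 25, 2001.
Parts arrive: Apr 25, 2001 − 29 days = Mar 27, 2001.
Diagnosis is complete: Mar 27, 2001 − 35 days = Feb 20, 2001.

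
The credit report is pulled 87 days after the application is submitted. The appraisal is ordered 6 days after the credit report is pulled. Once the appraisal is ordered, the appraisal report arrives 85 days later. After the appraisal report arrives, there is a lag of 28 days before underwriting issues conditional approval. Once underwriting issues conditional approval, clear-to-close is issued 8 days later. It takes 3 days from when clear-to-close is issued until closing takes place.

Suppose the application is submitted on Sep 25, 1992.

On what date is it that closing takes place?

The application is submitted: Sep 25, 1992.
The credit report is pulled: Sep 25, 1992 + 87 days = Dec 21, 1992.
The appraisal is ordered: Dec 21, 1992 + 6 days = Dec 27, 1992.
The appraisal report arrives: Dec 27, 1992 + 85 days = Mar 22, 1993.
Underwriting issues conditional approval: Mar 22, 1993 + 28 days = Apr 19, 1993.
Clear-to-close is issued: Apr 19, 1993 + 8 days = Apr 27, 1993.
Closing takes place: Apr 27, 1993 + 3 days = Apr 30, 1993.

Apr 30, 1993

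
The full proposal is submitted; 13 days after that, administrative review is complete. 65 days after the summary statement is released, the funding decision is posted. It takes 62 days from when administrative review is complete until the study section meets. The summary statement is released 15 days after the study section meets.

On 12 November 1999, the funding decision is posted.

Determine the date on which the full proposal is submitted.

The funding decision is posted: Nov 12, 1999.
The summary statement is released: Nov 12, 1999 − 65 days = Sep 8, 1999.
The study section meets: Sep 8, 1999 − 15 days = Aug 24, 1999.
Administrative review is complete: Aug 24, 1999 − 62 days = Jun 23, 1999.
The full proposal is submitted: Jun 23, 1999 − 13 days = Jun 10, 1999.

10 June 1999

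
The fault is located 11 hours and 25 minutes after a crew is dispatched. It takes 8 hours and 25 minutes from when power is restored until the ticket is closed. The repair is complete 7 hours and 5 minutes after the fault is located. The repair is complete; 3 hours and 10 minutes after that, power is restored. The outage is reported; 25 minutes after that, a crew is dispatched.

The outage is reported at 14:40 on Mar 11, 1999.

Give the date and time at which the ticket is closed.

21:10 on Mar 12, 1999

The outage is reported: 14:40 Mar 11, 1999.
A crew is dispatched: 14:40 Mar 11, 1999 + 25m = 15:05 Mar 11, 1999.
The fault is located: 15:05 Mar 11, 1999 + 11h25m = 02:30 Mar 12, 1999.
The repair is complete: 02:30 Mar 12, 1999 + 7h05m = 09:35 Mar 12, 1999.
Power is restored: 09:35 Mar 12, 1999 + 3h10m = 12:45 Mar 12, 1999.
The ticket is closed: 12:45 Mar 12, 1999 + 8h25m = 21:10 Mar 12, 1999.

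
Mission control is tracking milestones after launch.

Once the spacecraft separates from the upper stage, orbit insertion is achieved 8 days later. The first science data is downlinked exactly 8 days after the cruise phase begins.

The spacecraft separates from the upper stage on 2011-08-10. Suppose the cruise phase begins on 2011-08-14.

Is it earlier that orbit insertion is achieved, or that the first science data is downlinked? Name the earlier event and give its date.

The spacecraft separates from the upper stage: Aug 10, 2011.
Orbit insertion is achieved: Aug 10, 2011 + 8 days = Aug 18, 2011.
The cruise phase begins: Aug 14, 2011.
The first science data is downlinked: Aug 14, 2011 + 8 days = Aug 22, 2011.
Comparing: orbit insertion is achieved on Aug 18, 2011 vs the first science data is downlinked on Aug 22, 2011. Earlier: orbit insertion is achieved.

Orbit insertion is achieved — 2011-08-18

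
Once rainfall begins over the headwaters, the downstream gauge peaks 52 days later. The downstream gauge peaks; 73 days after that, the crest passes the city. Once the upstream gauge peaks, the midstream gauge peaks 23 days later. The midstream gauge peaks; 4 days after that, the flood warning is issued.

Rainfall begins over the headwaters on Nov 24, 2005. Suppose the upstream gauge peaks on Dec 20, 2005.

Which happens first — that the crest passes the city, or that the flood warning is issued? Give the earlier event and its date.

Rainfall begins over the headwaters: Nov 24, 2005.
The downstream gauge peaks: Nov 24, 2005 + 52 days = Jan 15, 2006.
The crest passes the city: Jan 15, 2006 + 73 days = Mar 29, 2006.
The upstream gauge peaks: Dec 20, 2005.
The midstream gauge peaks: Dec 20, 2005 + 23 days = Jan 12, 2006.
The flood warning is issued: Jan 12, 2006 + 4 days = Jan 16, 2006.
Comparing: the crest passes the city on Mar 29, 2006 vs the flood warning is issued on Jan 16, 2006. Earlier: the flood warning is issued.

The flood warning is issued — Jan 16, 2006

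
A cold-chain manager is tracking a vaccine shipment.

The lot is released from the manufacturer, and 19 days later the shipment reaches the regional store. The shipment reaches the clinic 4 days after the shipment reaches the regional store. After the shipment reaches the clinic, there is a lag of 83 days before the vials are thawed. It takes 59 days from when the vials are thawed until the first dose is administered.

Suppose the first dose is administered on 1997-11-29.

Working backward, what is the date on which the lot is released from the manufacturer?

The first dose is administered: Nov 29, 1997.
The vials are thawed: Nov 29, 1997 − 59 days = Oct 1, 1997.
The shipment reaches the clinic: Oct 1, 1997 − 83 days = Jul 10, 1997.
The shipment reaches the regional store: Jul 10, 1997 − 4 days = Jul 6, 1997.
The lot is released from the manufacturer: Jul 6, 1997 − 19 days = Jun 17, 1997.

1997-06-17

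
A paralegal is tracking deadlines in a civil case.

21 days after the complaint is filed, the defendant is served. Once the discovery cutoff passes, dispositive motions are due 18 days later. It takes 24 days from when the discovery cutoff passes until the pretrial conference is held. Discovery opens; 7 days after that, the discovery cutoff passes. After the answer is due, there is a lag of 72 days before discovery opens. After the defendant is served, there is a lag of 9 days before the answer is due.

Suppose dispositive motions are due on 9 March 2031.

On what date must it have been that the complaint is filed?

2 November 2030

Dispositive motions are due: Mar 9, 2031.
The discovery cutoff passes: Mar 9, 2031 − 18 days = Feb 19, 2031.
Discovery opens: Feb 19, 2031 − 7 days = Feb 12, 2031.
The answer is due: Feb 12, 2031 − 72 days = Dec 2, 2030.
The defendant is served: Dec 2, 2030 − 9 days = Nov 23, 2030.
The complaint is filed: Nov 23, 2030 − 21 days = Nov 2, 2030.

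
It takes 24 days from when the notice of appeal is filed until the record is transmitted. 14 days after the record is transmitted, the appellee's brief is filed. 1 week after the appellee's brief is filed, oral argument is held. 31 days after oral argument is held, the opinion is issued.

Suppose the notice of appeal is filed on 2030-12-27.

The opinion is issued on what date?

The notice of appeal is filed: Dec 27, 2030.
The record is transmitted: Dec 27, 2030 + 24 days = Jan 20, 2031.
The appellee's brief is filed: Jan 20, 2031 + 14 days = Feb 3, 2031.
Oral argument is held: Feb 3, 2031 + 1 week = Feb 10, 2031.
The opinion is issued: Feb 10, 2031 + 31 days = Mar 13, 2031.

2031-03-13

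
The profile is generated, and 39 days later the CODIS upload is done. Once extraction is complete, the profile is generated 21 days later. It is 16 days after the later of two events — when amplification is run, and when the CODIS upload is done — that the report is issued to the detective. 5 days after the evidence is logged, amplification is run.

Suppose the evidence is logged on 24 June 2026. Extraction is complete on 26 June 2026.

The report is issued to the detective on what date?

10 September 2026

The evidence is logged: Jun 24, 2026.
Amplification is run: Jun 24, 2026 + 5 days = Jun 29, 2026.
Extraction is complete: Jun 26, 2026.
The profile is generated: Jun 26, 2026 + 21 days = Jul 17, 2026.
The CODIS upload is done: Jul 17, 2026 + 39 days = Aug 25, 2026.
Both prerequisites met — amplification is run (Jun 29, 2026), the CODIS upload is done (Aug 25, 2026); the later is Aug 25, 2026.
The report is issued to the detective: Aug 25, 2026 + 16 days = Sep 10, 2026.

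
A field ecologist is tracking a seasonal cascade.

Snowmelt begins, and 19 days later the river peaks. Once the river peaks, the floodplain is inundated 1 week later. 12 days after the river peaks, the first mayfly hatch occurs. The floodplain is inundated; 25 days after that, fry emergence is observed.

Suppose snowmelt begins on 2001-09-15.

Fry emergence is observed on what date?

Snowmelt begins: Sep 15, 2001.
The river peaks: Sep 15, 2001 + 19 days = Oct 4, 2001.
The floodplain is inundated: Oct 4, 2001 + 1 week = Oct 11, 2001.
Fry emergence is observed: Oct 11, 2001 + 25 days = Nov 5, 2001.

2001-11-05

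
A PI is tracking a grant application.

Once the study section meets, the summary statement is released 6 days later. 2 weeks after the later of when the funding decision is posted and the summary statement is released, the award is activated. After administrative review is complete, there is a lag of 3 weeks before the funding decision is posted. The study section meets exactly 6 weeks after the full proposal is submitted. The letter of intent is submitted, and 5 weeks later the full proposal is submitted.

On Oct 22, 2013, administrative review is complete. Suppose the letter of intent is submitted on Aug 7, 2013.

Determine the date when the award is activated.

Nov 26, 2013

Administrative review is complete: Oct 22, 2013.
The funding decision is posted: Oct 22, 2013 + 3 weeks = Nov 12, 2013.
The letter of intent is submitted: Aug 7, 2013.
The full proposal is submitted: Aug 7, 2013 + 5 weeks = Sep 11, 2013.
The study section meets: Sep 11, 2013 + 6 weeks = Oct 23, 2013.
The summary statement is released: Oct 23, 2013 + 6 days = Oct 29, 2013.
Both prerequisites met — the funding decision is posted (Nov 12, 2013), the summary statement is released (Oct 29, 2013); the later is Nov 12, 2013.
The award is activated: Nov 12, 2013 + 2 weeks = Nov 26, 2013.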